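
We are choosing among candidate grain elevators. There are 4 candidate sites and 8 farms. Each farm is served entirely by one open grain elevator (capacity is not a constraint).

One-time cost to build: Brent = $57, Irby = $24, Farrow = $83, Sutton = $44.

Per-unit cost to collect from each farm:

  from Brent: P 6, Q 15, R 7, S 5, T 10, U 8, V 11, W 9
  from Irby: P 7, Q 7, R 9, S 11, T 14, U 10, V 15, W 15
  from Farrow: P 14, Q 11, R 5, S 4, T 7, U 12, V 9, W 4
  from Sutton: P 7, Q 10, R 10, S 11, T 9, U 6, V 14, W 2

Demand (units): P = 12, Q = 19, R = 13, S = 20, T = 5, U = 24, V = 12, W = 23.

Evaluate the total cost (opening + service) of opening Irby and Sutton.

Total cost: 1025

Each farm is assigned to its cheapest site among the open ones.
{Irby, Sutton}: P→Irby 7·12=84, Q→Irby 7·19=133, R→Irby 9·13=117, S→Irby 11·20=220, T→Sutton 9·5=45, U→Sutton 6·24=144, V→Sutton 14·12=168, W→Sutton 2·23=46. Service 957; fixed 68; total 1025.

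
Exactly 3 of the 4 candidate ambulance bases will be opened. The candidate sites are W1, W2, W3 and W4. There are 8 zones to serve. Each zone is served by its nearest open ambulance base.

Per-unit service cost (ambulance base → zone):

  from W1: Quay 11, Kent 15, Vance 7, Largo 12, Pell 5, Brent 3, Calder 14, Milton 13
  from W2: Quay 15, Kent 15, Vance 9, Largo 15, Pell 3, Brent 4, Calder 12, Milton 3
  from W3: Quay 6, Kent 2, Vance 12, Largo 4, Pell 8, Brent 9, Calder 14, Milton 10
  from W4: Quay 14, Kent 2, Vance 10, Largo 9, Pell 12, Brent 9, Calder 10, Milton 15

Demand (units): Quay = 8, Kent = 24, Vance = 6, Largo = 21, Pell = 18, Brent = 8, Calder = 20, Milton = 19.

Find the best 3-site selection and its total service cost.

Choose W2, W3 and W4; total service cost 577.

With exactly 3 open, each zone uses its cheapest among the chosen.
{W2, W3, W4}: Quay→W3 6·8=48, Kent→W3 2·24=48, Vance→W2 9·6=54, Largo→W3 4·21=84, Pell→W2 3·18=54, Brent→W2 4·8=32, Calder→W4 10·20=200, Milton→W2 3·19=57. Service cost 577.
{W1, W2, W3}: service cost 597
{W1, W2, W4}: service cost 702
Among all 4 size-3 choices, {W2, W3, W4} is lowest.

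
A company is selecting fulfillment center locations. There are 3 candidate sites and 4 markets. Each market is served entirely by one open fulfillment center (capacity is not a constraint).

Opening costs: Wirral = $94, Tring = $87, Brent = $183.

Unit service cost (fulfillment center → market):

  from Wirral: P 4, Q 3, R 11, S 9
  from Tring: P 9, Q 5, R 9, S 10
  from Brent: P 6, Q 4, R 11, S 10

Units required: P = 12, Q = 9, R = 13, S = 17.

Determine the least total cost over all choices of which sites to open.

Minimum total cost: 465

For any fixed open set, each market goes to its cheapest open site; total = fixed + service.
{Wirral}: P→Wirral 4·12=48, Q→Wirral 3·9=27, R→Wirral 11·13=143, S→Wirral 9·17=153. Service 371; fixed 94; total 465.
{Wirral, Tring}: P→Wirral 4·12=48, Q→Wirral 3·9=27, R→Tring 9·13=117, S→Wirral 9·17=153. Service 345; fixed 181; total 526.
{Tring}: P→Tring 9·12=108, Q→Tring 5·9=45, R→Tring 9·13=117, S→Tring 10·17=170. Service 440; fixed 87; total 527.
{Wirral, Tring, Brent}: service 345 + fixed 364 = 709
No other subset beats 465.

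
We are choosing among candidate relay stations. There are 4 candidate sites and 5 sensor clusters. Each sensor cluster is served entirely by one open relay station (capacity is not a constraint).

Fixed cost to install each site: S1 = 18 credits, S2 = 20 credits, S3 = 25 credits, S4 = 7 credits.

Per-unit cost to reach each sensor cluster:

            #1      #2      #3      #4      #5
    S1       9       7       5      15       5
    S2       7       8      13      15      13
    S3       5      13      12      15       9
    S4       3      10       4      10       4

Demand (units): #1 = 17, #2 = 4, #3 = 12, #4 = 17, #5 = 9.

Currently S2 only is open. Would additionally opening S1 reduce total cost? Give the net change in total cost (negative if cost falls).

Current service cost with {S2}: 679.
Adding S1: each sensor cluster re-picks its cheapest; new service cost 507, saving 172.
Extra fixed cost: 18. Net change = 18 − 172 = -154.
(Totals: 699 → 545.)

Yes — net change −154 (cost falls by 154).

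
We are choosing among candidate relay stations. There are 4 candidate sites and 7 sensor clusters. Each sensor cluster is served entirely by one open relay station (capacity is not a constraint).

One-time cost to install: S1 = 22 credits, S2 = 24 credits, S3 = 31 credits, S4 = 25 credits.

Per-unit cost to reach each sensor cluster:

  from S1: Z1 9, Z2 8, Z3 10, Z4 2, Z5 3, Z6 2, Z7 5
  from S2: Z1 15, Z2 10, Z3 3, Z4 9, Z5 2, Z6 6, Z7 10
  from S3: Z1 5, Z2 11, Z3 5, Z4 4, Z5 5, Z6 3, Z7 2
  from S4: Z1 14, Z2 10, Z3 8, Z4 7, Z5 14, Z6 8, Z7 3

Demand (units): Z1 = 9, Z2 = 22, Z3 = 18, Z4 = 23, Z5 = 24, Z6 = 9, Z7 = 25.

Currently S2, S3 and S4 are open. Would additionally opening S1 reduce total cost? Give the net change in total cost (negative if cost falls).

Current service cost with {S2, S3, S4}: 536.
Adding S1: each sensor cluster re-picks its cheapest; new service cost 437, saving 99.
Extra fixed cost: 22. Net change = 22 − 99 = -77.
(Totals: 616 → 539.)

Yes — net change −77 (cost falls by 77).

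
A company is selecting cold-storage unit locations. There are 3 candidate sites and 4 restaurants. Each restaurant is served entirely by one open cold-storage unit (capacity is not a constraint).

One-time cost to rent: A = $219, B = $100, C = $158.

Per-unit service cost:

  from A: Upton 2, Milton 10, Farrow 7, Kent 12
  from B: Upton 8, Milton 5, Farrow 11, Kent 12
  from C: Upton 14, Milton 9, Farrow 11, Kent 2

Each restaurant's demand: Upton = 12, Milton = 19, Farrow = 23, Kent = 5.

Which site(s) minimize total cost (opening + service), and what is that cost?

Open B only; minimum total cost 604.

For any fixed open set, each restaurant goes to its cheapest open site; total = fixed + service.
{B}: Upton→B 8·12=96, Milton→B 5·19=95, Farrow→B 11·23=253, Kent→B 12·5=60. Service 504; fixed 100; total 604.
{A}: service 435 + fixed 219 = 654
{A, B}: Upton→A 2·12=24, Milton→B 5·19=95, Farrow→A 7·23=161, Kent→A 12·5=60. Service 340; fixed 319; total 659.
{A, B, C}: Upton→A 2·12=24, Milton→B 5·19=95, Farrow→A 7·23=161, Kent→C 2·5=10. Service 290; fixed 477; total 767.
No other subset beats 604.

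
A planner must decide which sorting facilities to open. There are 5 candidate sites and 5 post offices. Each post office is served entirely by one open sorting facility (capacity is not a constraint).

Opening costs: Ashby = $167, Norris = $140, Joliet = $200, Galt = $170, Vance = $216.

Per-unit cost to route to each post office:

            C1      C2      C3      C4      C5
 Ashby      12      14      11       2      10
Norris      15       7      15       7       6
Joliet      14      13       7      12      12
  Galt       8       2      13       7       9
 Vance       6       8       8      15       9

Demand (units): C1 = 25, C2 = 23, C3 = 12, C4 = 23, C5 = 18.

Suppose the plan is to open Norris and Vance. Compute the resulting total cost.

Each post office is assigned to its cheapest site among the open ones.
{Norris, Vance}: C1→Vance 6·25=150, C2→Norris 7·23=161, C3→Vance 8·12=96, C4→Norris 7·23=161, C5→Norris 6·18=108. Service 676; fixed 356; total 1032.

Total cost: 1032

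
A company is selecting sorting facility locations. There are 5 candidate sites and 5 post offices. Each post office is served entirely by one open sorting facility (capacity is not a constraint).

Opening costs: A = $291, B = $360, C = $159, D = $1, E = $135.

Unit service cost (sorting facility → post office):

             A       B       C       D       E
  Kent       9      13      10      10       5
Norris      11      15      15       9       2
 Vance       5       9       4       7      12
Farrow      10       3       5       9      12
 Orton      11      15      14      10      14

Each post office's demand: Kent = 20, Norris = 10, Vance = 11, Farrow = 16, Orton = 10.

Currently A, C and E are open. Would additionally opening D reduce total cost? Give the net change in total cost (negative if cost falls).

Yes — net change −9 (cost falls by 9).

Current service cost with {A, C, E}: 354.
Adding D: each post office re-picks its cheapest; new service cost 344, saving 10.
Extra fixed cost: 1. Net change = 1 − 10 = -9.
(Totals: 939 → 930.)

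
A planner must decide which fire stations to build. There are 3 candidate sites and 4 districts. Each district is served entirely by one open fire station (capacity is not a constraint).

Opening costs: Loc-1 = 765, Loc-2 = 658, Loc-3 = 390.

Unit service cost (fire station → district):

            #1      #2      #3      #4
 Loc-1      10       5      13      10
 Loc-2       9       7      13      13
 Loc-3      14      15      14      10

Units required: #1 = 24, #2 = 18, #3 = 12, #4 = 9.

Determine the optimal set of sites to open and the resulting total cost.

Open Loc-3 only; minimum total cost 1254.

For any fixed open set, each district goes to its cheapest open site; total = fixed + service.
{Loc-3}: #1→Loc-3 14·24=336, #2→Loc-3 15·18=270, #3→Loc-3 14·12=168, #4→Loc-3 10·9=90. Service 864; fixed 390; total 1254.
{Loc-2}: service 615 + fixed 658 = 1273
{Loc-1}: #1→Loc-1 10·24=240, #2→Loc-1 5·18=90, #3→Loc-1 13·12=156, #4→Loc-1 10·9=90. Service 576; fixed 765; total 1341.
{Loc-1, Loc-2, Loc-3}: service 552 + fixed 1813 = 2365
No other subset beats 1254.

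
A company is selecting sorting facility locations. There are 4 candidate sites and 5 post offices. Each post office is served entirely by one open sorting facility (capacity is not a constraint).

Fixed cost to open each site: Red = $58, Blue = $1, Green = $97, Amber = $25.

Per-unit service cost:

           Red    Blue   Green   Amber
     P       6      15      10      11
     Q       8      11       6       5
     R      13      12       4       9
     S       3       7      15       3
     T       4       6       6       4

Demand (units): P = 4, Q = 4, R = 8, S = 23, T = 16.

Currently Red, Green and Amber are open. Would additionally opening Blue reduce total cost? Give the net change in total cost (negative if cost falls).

Current service cost with {Red, Green, Amber}: 209.
Adding Blue: each post office re-picks its cheapest; new service cost 209, saving 0.
Extra fixed cost: 1. Net change = 1 − 0 = 1.
(Totals: 389 → 390.)

No — net change +1 (cost rises by 1).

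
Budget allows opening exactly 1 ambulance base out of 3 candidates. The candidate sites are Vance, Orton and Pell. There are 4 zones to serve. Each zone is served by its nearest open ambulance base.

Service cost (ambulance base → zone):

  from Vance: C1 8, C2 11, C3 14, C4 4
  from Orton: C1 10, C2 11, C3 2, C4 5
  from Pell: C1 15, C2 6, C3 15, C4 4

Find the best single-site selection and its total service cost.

Choose Orton only; total service cost 28.

With exactly 1 open, each zone uses its cheapest among the chosen.
{Orton}: C1→Orton 10, C2→Orton 11, C3→Orton 2, C4→Orton 5. Service cost 28.
{Vance}: service cost 37
{Pell}: service cost 40
Among all 3 size-1 choices, {Orton} is lowest.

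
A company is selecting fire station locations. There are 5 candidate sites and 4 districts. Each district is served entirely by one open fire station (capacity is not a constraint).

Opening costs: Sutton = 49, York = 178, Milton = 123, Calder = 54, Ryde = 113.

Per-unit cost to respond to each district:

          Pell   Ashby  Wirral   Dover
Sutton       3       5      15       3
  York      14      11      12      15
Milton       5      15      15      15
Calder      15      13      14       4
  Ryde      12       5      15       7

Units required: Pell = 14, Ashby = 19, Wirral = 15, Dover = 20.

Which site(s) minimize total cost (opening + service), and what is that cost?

For any fixed open set, each district goes to its cheapest open site; total = fixed + service.
{Sutton}: Pell→Sutton 3·14=42, Ashby→Sutton 5·19=95, Wirral→Sutton 15·15=225, Dover→Sutton 3·20=60. Service 422; fixed 49; total 471.
{Sutton, Calder}: Pell→Sutton 3·14=42, Ashby→Sutton 5·19=95, Wirral→Calder 14·15=210, Dover→Sutton 3·20=60. Service 407; fixed 103; total 510.
{Sutton, Ryde}: service 422 + fixed 162 = 584
{Sutton, York, Milton, Calder, Ryde}: service 377 + fixed 517 = 894
No other subset beats 471.

Open Sutton only; minimum total cost 471.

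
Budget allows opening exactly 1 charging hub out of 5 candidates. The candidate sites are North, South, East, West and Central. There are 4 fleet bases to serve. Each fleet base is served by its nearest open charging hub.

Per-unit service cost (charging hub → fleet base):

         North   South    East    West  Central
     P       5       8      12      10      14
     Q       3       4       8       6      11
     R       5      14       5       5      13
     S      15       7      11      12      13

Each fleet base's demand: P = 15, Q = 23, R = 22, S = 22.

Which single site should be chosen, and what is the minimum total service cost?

With exactly 1 open, each fleet base uses its cheapest among the chosen.
{North}: P→North 5·15=75, Q→North 3·23=69, R→North 5·22=110, S→North 15·22=330. Service cost 584.
{West}: service cost 662
{South}: service cost 674
Among all 5 size-1 choices, {North} is lowest.

Choose North only; total service cost 584.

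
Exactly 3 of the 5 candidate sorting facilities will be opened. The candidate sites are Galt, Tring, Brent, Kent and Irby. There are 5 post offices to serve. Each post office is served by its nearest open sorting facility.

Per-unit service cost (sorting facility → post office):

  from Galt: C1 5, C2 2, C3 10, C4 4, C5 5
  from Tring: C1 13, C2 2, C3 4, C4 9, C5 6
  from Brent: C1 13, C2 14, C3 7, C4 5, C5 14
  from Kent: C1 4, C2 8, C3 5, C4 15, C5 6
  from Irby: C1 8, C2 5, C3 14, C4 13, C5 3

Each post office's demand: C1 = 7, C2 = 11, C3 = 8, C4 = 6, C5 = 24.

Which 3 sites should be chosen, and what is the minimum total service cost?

Choose Galt, Tring and Irby; total service cost 185.

With exactly 3 open, each post office uses its cheapest among the chosen.
{Galt, Tring, Irby}: C1→Galt 5·7=35, C2→Galt 2·11=22, C3→Tring 4·8=32, C4→Galt 4·6=24, C5→Irby 3·24=72. Service cost 185.
{Galt, Kent, Irby}: service cost 186
{Tring, Kent, Irby}: service cost 208
Among all 10 size-3 choices, {Galt, Tring, Irby} is lowest.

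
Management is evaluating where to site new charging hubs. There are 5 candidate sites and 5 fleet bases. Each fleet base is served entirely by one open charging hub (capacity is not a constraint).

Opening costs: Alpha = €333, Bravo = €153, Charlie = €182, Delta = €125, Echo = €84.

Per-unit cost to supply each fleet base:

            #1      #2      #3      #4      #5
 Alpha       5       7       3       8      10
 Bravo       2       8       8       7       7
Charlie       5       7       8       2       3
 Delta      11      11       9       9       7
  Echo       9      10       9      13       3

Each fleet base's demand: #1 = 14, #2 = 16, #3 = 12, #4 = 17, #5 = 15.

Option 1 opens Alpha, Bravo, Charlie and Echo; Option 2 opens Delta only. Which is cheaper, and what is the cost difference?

Option 1: {Alpha, Bravo, Charlie, Echo}: #1→Bravo 2·14=28, #2→Alpha 7·16=112, #3→Alpha 3·12=36, #4→Charlie 2·17=34, #5→Charlie 3·15=45. Service 255; fixed 752; total 1007.
Option 2: {Delta}: #1→Delta 11·14=154, #2→Delta 11·16=176, #3→Delta 9·12=108, #4→Delta 9·17=153, #5→Delta 7·15=105. Service 696; fixed 125; total 821.
Difference: |1007 − 821| = 186.

Option 2 is cheaper by 186.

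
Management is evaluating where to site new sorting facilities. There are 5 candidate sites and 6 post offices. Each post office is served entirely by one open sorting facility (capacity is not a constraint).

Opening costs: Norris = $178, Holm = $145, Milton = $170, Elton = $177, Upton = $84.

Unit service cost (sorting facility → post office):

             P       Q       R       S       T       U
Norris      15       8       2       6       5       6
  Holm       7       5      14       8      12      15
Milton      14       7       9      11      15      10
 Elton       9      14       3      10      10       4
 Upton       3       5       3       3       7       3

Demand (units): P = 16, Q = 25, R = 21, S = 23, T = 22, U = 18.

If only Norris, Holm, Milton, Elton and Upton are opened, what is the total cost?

Each post office is assigned to its cheapest site among the open ones.
{Norris, Holm, Milton, Elton, Upton}: P→Upton 3·16=48, Q→Holm 5·25=125, R→Norris 2·21=42, S→Upton 3·23=69, T→Norris 5·22=110, U→Upton 3·18=54. Service 448; fixed 754; total 1202.

Total cost: 1202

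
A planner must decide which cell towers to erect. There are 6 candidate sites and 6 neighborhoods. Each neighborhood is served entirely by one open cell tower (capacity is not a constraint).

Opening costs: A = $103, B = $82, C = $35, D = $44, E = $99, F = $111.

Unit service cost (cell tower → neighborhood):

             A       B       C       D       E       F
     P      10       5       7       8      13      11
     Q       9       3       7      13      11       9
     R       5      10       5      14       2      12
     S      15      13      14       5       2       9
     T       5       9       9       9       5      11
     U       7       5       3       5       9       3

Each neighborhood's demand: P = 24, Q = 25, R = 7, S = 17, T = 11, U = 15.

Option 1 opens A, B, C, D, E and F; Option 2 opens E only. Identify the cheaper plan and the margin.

Option 1 is cheaper by 107.

Option 1: {A, B, C, D, E, F}: P→B 5·24=120, Q→B 3·25=75, R→E 2·7=14, S→E 2·17=34, T→A 5·11=55, U→C 3·15=45. Service 343; fixed 474; total 817.
Option 2: {E}: P→E 13·24=312, Q→E 11·25=275, R→E 2·7=14, S→E 2·17=34, T→E 5·11=55, U→E 9·15=135. Service 825; fixed 99; total 924.
Difference: |817 − 924| = 107.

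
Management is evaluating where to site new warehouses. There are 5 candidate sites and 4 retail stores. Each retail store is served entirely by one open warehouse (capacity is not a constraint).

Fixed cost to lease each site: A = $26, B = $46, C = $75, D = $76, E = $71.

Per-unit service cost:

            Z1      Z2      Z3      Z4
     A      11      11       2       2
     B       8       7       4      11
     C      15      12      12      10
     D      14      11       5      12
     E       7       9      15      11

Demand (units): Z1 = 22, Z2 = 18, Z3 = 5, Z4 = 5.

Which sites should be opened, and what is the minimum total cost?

For any fixed open set, each retail store goes to its cheapest open site; total = fixed + service.
{A, B}: Z1→B 8·22=176, Z2→B 7·18=126, Z3→A 2·5=10, Z4→A 2·5=10. Service 322; fixed 72; total 394.
{B}: Z1→B 8·22=176, Z2→B 7·18=126, Z3→B 4·5=20, Z4→B 11·5=55. Service 377; fixed 46; total 423.
{A, E}: Z1→E 7·22=154, Z2→E 9·18=162, Z3→A 2·5=10, Z4→A 2·5=10. Service 336; fixed 97; total 433.
{A, B, C, D, E}: Z1→E 7·22=154, Z2→B 7·18=126, Z3→A 2·5=10, Z4→A 2·5=10. Service 300; fixed 294; total 594.
No other subset beats 394.

Open A and B; minimum total cost 394.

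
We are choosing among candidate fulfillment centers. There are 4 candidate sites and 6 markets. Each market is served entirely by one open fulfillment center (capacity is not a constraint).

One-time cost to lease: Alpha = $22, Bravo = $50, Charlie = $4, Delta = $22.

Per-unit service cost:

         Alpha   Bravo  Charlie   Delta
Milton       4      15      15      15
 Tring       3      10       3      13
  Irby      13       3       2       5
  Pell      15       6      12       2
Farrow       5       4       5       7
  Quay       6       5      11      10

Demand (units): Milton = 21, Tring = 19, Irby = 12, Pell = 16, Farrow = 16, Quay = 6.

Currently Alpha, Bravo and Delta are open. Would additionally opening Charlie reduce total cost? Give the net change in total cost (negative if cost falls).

Current service cost with {Alpha, Bravo, Delta}: 303.
Adding Charlie: each market re-picks its cheapest; new service cost 291, saving 12.
Extra fixed cost: 4. Net change = 4 − 12 = -8.
(Totals: 397 → 389.)

Yes — net change −8 (cost falls by 8).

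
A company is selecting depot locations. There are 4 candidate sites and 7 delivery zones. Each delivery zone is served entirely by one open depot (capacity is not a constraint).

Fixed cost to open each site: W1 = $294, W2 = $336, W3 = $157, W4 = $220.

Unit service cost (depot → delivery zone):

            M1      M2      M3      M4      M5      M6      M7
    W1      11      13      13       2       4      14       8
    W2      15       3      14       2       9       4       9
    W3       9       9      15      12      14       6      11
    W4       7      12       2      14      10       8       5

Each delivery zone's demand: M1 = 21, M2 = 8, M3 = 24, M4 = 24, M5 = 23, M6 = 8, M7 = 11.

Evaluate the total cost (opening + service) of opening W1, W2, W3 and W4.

Each delivery zone is assigned to its cheapest site among the open ones.
{W1, W2, W3, W4}: M1→W4 7·21=147, M2→W2 3·8=24, M3→W4 2·24=48, M4→W1 2·24=48, M5→W1 4·23=92, M6→W2 4·8=32, M7→W4 5·11=55. Service 446; fixed 1007; total 1453.

Total cost: 1453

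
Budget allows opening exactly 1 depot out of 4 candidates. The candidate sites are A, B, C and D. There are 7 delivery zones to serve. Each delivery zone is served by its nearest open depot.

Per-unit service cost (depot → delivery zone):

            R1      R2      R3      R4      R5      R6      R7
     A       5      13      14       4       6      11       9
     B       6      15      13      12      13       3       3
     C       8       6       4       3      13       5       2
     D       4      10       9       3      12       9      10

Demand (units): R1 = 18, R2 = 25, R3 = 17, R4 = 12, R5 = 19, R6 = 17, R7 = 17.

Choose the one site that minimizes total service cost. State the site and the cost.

Choose C only; total service cost 764.

With exactly 1 open, each delivery zone uses its cheapest among the chosen.
{C}: R1→C 8·18=144, R2→C 6·25=150, R3→C 4·17=68, R4→C 3·12=36, R5→C 13·19=247, R6→C 5·17=85, R7→C 2·17=34. Service cost 764.
{D}: service cost 1062
{A}: service cost 1155
Among all 4 size-1 choices, {C} is lowest.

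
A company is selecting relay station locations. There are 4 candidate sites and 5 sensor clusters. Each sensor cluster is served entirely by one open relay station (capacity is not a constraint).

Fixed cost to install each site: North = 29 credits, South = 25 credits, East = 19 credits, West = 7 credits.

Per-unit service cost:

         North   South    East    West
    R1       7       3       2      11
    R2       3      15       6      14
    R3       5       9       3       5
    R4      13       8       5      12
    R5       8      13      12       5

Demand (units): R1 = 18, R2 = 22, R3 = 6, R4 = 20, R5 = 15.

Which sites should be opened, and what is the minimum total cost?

For any fixed open set, each sensor cluster goes to its cheapest open site; total = fixed + service.
{North, East, West}: R1→East 2·18=36, R2→North 3·22=66, R3→East 3·6=18, R4→East 5·20=100, R5→West 5·15=75. Service 295; fixed 55; total 350.
{North, South, East, West}: R1→East 2·18=36, R2→North 3·22=66, R3→East 3·6=18, R4→East 5·20=100, R5→West 5·15=75. Service 295; fixed 80; total 375.
{East, West}: R1→East 2·18=36, R2→East 6·22=132, R3→East 3·6=18, R4→East 5·20=100, R5→West 5·15=75. Service 361; fixed 26; total 387.
{West}: R1→West 11·18=198, R2→West 14·22=308, R3→West 5·6=30, R4→West 12·20=240, R5→West 5·15=75. Service 851; fixed 7; total 858.
(All 15 nonempty subsets were checked; North, East and West is lowest.)

Open North, East and West; minimum total cost 350.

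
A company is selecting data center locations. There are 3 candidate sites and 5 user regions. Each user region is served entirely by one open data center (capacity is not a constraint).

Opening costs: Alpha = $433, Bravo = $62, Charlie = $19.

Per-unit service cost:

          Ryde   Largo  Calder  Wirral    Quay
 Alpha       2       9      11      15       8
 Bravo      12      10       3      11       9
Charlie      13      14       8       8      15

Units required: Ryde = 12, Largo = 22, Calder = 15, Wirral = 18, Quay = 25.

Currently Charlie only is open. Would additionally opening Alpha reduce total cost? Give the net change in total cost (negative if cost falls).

No — net change +16 (cost rises by 16).

Current service cost with {Charlie}: 1103.
Adding Alpha: each user region re-picks its cheapest; new service cost 686, saving 417.
Extra fixed cost: 433. Net change = 433 − 417 = 16.
(Totals: 1122 → 1138.)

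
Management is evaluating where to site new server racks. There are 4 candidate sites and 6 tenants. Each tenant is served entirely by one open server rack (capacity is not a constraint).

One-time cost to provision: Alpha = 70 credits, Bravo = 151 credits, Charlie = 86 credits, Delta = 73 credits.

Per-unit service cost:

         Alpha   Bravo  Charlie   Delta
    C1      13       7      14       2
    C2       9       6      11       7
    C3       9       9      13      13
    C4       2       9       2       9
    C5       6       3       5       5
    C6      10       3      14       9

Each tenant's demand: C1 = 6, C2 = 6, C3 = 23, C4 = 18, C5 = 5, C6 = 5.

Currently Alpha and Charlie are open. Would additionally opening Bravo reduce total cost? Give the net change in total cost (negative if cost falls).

No — net change +52 (cost rises by 52).

Current service cost with {Alpha, Charlie}: 450.
Adding Bravo: each tenant re-picks its cheapest; new service cost 351, saving 99.
Extra fixed cost: 151. Net change = 151 − 99 = 52.
(Totals: 606 → 658.)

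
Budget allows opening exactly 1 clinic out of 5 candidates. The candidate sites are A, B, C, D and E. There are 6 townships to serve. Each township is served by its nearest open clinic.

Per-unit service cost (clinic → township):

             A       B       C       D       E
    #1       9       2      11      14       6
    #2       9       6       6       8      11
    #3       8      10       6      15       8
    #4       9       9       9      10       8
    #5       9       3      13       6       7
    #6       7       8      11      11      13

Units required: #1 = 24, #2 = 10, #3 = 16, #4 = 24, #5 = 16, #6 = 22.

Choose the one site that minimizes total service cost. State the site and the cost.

With exactly 1 open, each township uses its cheapest among the chosen.
{B}: #1→B 2·24=48, #2→B 6·10=60, #3→B 10·16=160, #4→B 9·24=216, #5→B 3·16=48, #6→B 8·22=176. Service cost 708.
{A}: service cost 948
{E}: service cost 972
Among all 5 size-1 choices, {B} is lowest.

Choose B only; total service cost 708.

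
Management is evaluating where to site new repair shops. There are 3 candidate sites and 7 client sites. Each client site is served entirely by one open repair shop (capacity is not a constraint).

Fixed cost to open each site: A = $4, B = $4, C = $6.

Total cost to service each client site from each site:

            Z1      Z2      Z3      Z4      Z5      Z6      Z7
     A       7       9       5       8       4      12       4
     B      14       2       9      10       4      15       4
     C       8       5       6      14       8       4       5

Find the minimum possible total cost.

Minimum total cost: 47

For any fixed open set, each client site goes to its cheapest open site; total = fixed + service.
{A, C}: Z1→A 7, Z2→C 5, Z3→A 5, Z4→A 8, Z5→A 4, Z6→C 4, Z7→A 4. Service 37; fixed 10; total 47.
{A, B, C}: service 34 + fixed 14 = 48
{B, C}: service 38 + fixed 10 = 48
{A}: Z1→A 7, Z2→A 9, Z3→A 5, Z4→A 8, Z5→A 4, Z6→A 12, Z7→A 4. Service 49; fixed 4; total 53.
(All 7 nonempty subsets were checked; A and C is lowest.)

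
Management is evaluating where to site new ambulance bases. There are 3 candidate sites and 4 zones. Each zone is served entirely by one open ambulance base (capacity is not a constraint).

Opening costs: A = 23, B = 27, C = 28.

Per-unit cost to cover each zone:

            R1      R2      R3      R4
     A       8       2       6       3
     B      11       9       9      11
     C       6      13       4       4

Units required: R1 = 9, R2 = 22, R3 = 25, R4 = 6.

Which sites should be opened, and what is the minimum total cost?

For any fixed open set, each zone goes to its cheapest open site; total = fixed + service.
{A, C}: R1→C 6·9=54, R2→A 2·22=44, R3→C 4·25=100, R4→A 3·6=18. Service 216; fixed 51; total 267.
{A, B, C}: service 216 + fixed 78 = 294
{A}: service 284 + fixed 23 = 307
No other subset beats 267.

Open A and C; minimum total cost 267.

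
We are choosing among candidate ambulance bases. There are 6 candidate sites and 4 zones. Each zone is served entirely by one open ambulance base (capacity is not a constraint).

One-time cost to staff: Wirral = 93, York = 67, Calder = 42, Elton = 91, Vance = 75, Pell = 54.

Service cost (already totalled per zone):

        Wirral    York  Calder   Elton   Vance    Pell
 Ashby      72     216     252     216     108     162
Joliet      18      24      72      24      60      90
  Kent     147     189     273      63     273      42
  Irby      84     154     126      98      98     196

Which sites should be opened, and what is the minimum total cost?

For any fixed open set, each zone goes to its cheapest open site; total = fixed + service.
{Wirral, Pell}: Ashby→Wirral 72, Joliet→Wirral 18, Kent→Pell 42, Irby→Wirral 84. Service 216; fixed 147; total 363.
{Wirral, Calder, Pell}: Ashby→Wirral 72, Joliet→Wirral 18, Kent→Pell 42, Irby→Wirral 84. Service 216; fixed 189; total 405.
{Wirral}: Ashby→Wirral 72, Joliet→Wirral 18, Kent→Wirral 147, Irby→Wirral 84. Service 321; fixed 93; total 414.
{Wirral, York, Calder, Elton, Vance, Pell}: service 216 + fixed 422 = 638
No other subset beats 363.

Open Wirral and Pell; minimum total cost 363.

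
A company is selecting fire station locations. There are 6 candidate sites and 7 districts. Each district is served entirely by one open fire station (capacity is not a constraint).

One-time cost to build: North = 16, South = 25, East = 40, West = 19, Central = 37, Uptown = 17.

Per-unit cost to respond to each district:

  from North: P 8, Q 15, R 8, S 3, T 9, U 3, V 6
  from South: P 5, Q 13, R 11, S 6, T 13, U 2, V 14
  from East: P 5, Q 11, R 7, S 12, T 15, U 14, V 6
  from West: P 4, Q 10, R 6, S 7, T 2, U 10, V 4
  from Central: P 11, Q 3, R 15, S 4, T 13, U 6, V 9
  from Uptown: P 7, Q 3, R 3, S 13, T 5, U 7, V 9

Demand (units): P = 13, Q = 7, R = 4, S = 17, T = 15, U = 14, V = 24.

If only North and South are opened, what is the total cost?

Total cost: 587

Each district is assigned to its cheapest site among the open ones.
{North, South}: P→South 5·13=65, Q→South 13·7=91, R→North 8·4=32, S→North 3·17=51, T→North 9·15=135, U→South 2·14=28, V→North 6·24=144. Service 546; fixed 41; total 587.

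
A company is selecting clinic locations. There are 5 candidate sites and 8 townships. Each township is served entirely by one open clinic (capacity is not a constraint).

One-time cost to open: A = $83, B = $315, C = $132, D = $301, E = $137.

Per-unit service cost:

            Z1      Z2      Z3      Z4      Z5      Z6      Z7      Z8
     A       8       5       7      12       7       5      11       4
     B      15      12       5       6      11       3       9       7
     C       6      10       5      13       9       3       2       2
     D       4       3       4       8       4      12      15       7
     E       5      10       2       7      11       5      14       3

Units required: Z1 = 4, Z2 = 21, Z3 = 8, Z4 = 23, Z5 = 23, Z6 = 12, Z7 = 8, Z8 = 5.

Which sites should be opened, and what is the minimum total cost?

For any fixed open set, each township goes to its cheapest open site; total = fixed + service.
{A, E}: Z1→E 5·4=20, Z2→A 5·21=105, Z3→E 2·8=16, Z4→E 7·23=161, Z5→A 7·23=161, Z6→A 5·12=60, Z7→A 11·8=88, Z8→E 3·5=15. Service 626; fixed 220; total 846.
{A, C, E}: service 525 + fixed 352 = 877
{A}: service 798 + fixed 83 = 881
{A, B, C, D, E}: Z1→D 4·4=16, Z2→D 3·21=63, Z3→E 2·8=16, Z4→B 6·23=138, Z5→D 4·23=92, Z6→B 3·12=36, Z7→C 2·8=16, Z8→C 2·5=10. Service 387; fixed 968; total 1355.
No other subset beats 846.

Open A and E; minimum total cost 846.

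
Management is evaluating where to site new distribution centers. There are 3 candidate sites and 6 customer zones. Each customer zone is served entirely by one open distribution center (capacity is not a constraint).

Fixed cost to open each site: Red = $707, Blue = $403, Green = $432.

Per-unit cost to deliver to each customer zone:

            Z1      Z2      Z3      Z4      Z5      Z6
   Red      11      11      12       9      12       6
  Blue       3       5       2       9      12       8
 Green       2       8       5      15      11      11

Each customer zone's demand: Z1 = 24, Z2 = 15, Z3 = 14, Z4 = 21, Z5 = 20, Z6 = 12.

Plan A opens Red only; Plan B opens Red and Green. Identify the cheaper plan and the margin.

Plan A: {Red}: Z1→Red 11·24=264, Z2→Red 11·15=165, Z3→Red 12·14=168, Z4→Red 9·21=189, Z5→Red 12·20=240, Z6→Red 6·12=72. Service 1098; fixed 707; total 1805.
Plan B: {Red, Green}: Z1→Green 2·24=48, Z2→Green 8·15=120, Z3→Green 5·14=70, Z4→Red 9·21=189, Z5→Green 11·20=220, Z6→Red 6·12=72. Service 719; fixed 1139; total 1858.
Difference: |1805 − 1858| = 53.

Plan A is cheaper by 53.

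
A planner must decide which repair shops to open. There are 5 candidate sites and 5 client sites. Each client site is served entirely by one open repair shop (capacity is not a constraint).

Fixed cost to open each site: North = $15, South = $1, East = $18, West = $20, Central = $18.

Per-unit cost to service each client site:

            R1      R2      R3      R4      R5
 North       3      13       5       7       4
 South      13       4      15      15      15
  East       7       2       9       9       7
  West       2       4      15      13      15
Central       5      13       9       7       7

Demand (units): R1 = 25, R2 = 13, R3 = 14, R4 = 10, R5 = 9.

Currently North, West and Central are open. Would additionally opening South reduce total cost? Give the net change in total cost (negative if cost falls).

Current service cost with {North, West, Central}: 278.
Adding South: each client site re-picks its cheapest; new service cost 278, saving 0.
Extra fixed cost: 1. Net change = 1 − 0 = 1.
(Totals: 331 → 332.)

No — net change +1 (cost rises by 1).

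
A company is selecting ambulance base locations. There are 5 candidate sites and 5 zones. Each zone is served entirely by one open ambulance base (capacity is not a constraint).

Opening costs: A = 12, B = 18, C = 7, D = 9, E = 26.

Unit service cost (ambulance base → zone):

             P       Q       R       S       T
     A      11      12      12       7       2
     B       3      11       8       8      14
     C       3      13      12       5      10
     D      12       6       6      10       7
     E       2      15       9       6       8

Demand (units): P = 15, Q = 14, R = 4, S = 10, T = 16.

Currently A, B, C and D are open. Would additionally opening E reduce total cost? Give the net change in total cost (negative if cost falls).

No — net change +11 (cost rises by 11).

Current service cost with {A, B, C, D}: 235.
Adding E: each zone re-picks its cheapest; new service cost 220, saving 15.
Extra fixed cost: 26. Net change = 26 − 15 = 11.
(Totals: 281 → 292.)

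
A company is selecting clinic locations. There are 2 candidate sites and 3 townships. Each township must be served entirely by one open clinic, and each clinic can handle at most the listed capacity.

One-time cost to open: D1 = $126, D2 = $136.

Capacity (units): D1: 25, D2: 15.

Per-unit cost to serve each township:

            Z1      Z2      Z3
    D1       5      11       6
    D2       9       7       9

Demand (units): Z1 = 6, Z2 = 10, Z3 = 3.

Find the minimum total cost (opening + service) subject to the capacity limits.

Open {D1}: Z1→D1 5·6=30, Z2→D1 11·10=110, Z3→D1 6·3=18.
Loads: D1 carries 19/25. Service 158; fixed 126; total 284.
Next best feasible plan costs 380.

Minimum total cost: 284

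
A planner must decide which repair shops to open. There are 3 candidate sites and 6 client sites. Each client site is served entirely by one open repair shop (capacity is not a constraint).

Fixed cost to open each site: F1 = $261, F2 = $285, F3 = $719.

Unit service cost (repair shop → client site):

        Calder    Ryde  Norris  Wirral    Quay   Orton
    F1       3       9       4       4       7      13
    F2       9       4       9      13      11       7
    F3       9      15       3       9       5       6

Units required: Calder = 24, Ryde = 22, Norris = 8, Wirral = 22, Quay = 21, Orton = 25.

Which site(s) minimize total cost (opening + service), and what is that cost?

Open F1 only; minimum total cost 1123.

For any fixed open set, each client site goes to its cheapest open site; total = fixed + service.
{F1}: Calder→F1 3·24=72, Ryde→F1 9·22=198, Norris→F1 4·8=32, Wirral→F1 4·22=88, Quay→F1 7·21=147, Orton→F1 13·25=325. Service 862; fixed 261; total 1123.
{F1, F2}: service 602 + fixed 546 = 1148
{F2}: Calder→F2 9·24=216, Ryde→F2 4·22=88, Norris→F2 9·8=72, Wirral→F2 13·22=286, Quay→F2 11·21=231, Orton→F2 7·25=175. Service 1068; fixed 285; total 1353.
{F1, F2, F3}: service 527 + fixed 1265 = 1792
(All 7 nonempty subsets were checked; F1 only is lowest.)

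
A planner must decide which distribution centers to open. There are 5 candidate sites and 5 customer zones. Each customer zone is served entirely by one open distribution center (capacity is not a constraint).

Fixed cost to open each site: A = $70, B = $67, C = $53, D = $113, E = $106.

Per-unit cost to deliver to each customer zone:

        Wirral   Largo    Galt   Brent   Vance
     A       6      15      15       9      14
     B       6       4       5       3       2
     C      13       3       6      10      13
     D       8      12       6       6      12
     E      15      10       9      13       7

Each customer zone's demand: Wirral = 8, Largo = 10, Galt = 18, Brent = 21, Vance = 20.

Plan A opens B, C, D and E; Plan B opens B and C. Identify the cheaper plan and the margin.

Plan A: {B, C, D, E}: Wirral→B 6·8=48, Largo→C 3·10=30, Galt→B 5·18=90, Brent→B 3·21=63, Vance→B 2·20=40. Service 271; fixed 339; total 610.
Plan B: {B, C}: Wirral→B 6·8=48, Largo→C 3·10=30, Galt→B 5·18=90, Brent→B 3·21=63, Vance→B 2·20=40. Service 271; fixed 120; total 391.
Difference: |610 − 391| = 219.

Plan B is cheaper by 219.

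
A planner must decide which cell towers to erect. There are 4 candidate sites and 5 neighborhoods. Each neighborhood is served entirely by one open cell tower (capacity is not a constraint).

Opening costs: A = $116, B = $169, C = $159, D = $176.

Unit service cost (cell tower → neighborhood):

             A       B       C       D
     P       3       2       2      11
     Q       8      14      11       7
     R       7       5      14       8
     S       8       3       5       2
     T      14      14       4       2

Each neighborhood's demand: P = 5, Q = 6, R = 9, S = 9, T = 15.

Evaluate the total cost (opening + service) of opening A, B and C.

Total cost: 634

Each neighborhood is assigned to its cheapest site among the open ones.
{A, B, C}: P→B 2·5=10, Q→A 8·6=48, R→B 5·9=45, S→B 3·9=27, T→C 4·15=60. Service 190; fixed 444; total 634.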